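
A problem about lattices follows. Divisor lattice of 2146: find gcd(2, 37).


In a divisor lattice, meet = gcd (greatest common divisor).
By Euclidean algorithm or factoring: gcd(2,37) = 1


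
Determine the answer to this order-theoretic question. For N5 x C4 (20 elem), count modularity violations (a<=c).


Modular law: if a <= c then a v (b ^ c) = (a v b) ^ c.
Check all triples (a,b,c) with a <= c among 20 elements.
  e.g. a=(a,0), b=(c,0), c=(b,0): lhs=(a,0) != rhs=(b,0)
  e.g. a=(a,0), b=(c,1), c=(b,0): lhs=(a,0) != rhs=(b,0)
Total violating triples: 40


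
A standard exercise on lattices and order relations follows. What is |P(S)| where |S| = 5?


Power set = 2^n.
2^5 = 32


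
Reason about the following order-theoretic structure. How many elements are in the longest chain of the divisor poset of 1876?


A chain is a totally ordered subset; we count the number of elements in a maximum chain.
Compute, for each element x, the size of the longest chain ending at x:
  1: 1
  2: 2
  7: 2
  67: 2
  4: 3
  14: 3
  ...
A maximum chain: 1 < 2 < 4 < 28 < 1876
Number of elements in the longest chain: 5


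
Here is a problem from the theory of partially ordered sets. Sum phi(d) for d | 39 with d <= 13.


Divisors of 39 up to 13: [1, 3, 13]
phi values: [1, 2, 12]
Sum = 15


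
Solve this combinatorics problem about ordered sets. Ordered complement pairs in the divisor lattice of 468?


Complement pair (a,b): a meet b = bottom, a join b = top.
Here: gcd(a,b)=1 and lcm(a,b)=468, i.e. a*b=468 with a,b coprime.
Pairs found: (1,468), (4,117), (9,52), (13,36), ... (4 more)
Total ordered pairs: 8


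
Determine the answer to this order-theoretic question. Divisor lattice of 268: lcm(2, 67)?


Join=lcm.
gcd(2,67)=1
lcm=134


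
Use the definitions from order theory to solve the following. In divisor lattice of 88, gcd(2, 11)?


Meet=gcd.
gcd(2,11)=1


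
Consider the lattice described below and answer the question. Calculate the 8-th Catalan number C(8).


C(n) = C(2n, n) / (n+1).
C(16, 8) = 12870
C(8) = 12870 / 9 = 1430


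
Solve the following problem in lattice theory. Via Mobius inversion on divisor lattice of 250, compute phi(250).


phi(n) = n * prod_{p|n} (1 - 1/p).
Prime divisors of 250: [2, 5]
phi(250) = 250 * (1 - 1/2) * (1 - 1/5)
phi(250) = 100


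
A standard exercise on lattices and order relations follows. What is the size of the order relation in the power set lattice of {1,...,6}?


The order relation is {(a,b) : a <= b}, reflexive so it includes (a,a).
Examples: ({},{}), ({},{1,2}), ({},{1,2,3}), ({},{1,2,3,4}), ({},{1,2,3,4,5}), ...
Total ordered pairs: 729


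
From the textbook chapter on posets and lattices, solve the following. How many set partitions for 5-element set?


B(n) = number of set partitions of an n-element set.
B(n) satisfies the recurrence: B(n+1) = sum_k C(n,k)*B(k).
B(5) = 52


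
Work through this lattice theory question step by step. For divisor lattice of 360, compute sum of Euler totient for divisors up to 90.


Divisors of 360 up to 90: [1, 2, 3, 4, 5, 6, 8, 9, 10, 12, 15, 18, 20, 24, 30, 36, 40, 45, 60, 72, 90]
phi values: [1, 1, 2, 2, 4, 2, 4, 6, 4, 4, 8, 6, 8, 8, 8, 12, 16, 24, 16, 24, 24]
Sum = 184


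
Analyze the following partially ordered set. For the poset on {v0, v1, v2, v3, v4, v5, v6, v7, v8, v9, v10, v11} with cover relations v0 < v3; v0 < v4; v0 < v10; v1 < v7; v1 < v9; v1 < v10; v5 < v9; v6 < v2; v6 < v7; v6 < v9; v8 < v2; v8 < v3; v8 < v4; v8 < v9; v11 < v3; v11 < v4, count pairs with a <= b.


The order relation is {(a,b) : a <= b}, reflexive so it includes (a,a).
Examples: (v0,v0), (v0,v10), (v0,v3), (v0,v4), (v1,v1), ...
Total ordered pairs: 28


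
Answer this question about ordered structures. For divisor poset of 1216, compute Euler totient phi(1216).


phi(n) = n * prod_{p|n} (1 - 1/p).
Prime divisors of 1216: [2, 19]
phi(1216) = 1216 * (1 - 1/2) * (1 - 1/19)
phi(1216) = 576


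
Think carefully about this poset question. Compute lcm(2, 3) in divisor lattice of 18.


In a divisor lattice, join = lcm (least common multiple).
gcd(2,3) = 1
lcm(2,3) = 2*3/gcd = 6/1 = 6


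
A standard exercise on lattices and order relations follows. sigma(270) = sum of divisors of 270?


sigma(n) = sum of divisors.
Divisors of 270: [1, 2, 3, 5, 6, 9, 10, 15, 18, 27, 30, 45, 54, 90, 135, 270]
Sum = 720


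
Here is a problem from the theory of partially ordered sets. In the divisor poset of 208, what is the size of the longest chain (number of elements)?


A chain is a totally ordered subset; we count the number of elements in a maximum chain.
Compute, for each element x, the size of the longest chain ending at x:
  1: 1
  2: 2
  13: 2
  4: 3
  8: 4
  26: 3
  ...
A maximum chain: 1 < 2 < 4 < 8 < 16 < 208
Number of elements in the longest chain: 6


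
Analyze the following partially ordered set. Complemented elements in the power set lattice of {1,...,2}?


An element a is complemented if some b has a meet b = bottom, a join b = top.
every subset A has complement S\A, so all elements are complemented.
Complemented elements: {}, {1}, {2}, {1,2}
Count: 4


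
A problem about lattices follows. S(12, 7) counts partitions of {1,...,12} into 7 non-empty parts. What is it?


S(n,k) = k*S(n-1,k) + S(n-1,k-1).
S(11,7) = 63987, S(11,6) = 179487
S(12,7) = 7*63987 + 179487 = 447909 + 179487
S(12,7) = 627396


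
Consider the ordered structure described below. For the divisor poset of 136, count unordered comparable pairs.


A comparable pair {a,b} has a < b or b < a in the order.
Count unordered pairs where one element is strictly below the other.
Examples: {1,2}, {1,4}, {1,8}, {1,17}, ...
Total comparable pairs: 22


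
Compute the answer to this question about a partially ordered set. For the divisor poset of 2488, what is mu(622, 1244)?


In a divisor lattice, mu(a,b) = mu(b/a) where mu is the classical Mobius function.
b/a = 1244/622 = 2
Prime factorization of 2: primes [2]
2 is squarefree with 1 prime factor(s), so mu(2) = (-1)^1 = -1


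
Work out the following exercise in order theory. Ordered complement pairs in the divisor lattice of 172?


Complement pair (a,b): a meet b = bottom, a join b = top.
Here: gcd(a,b)=1 and lcm(a,b)=172, i.e. a*b=172 with a,b coprime.
Pairs found: (1,172), (4,43), (43,4), (172,1)
Total ordered pairs: 4


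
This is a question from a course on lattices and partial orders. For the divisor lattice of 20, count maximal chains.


A maximal chain goes from the minimum element to a maximal element via cover relations.
Counting all min-to-max paths in the cover graph.
Total maximal chains: 3


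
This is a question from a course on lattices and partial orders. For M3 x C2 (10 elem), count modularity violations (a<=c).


Modular law: if a <= c then a v (b ^ c) = (a v b) ^ c.
Check all triples (a,b,c) with a <= c among 10 elements.
This lattice is modular (diamonds M_m and their chain-products are modular).
Total violating triples: 0


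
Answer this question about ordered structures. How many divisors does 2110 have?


Divisors of 2110: [1, 2, 5, 10, 211, 422, 1055, 2110]
Count: 8


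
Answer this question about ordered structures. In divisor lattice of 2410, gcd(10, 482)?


Meet=gcd.
gcd(10,482)=2


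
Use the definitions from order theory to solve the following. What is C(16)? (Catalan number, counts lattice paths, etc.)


C(n) = C(2n, n) / (n+1).
C(32, 16) = 601080390
C(16) = 601080390 / 17 = 35357670


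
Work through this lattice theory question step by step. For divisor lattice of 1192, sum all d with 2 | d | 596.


Interval [2,596] in divisors of 1192: [2, 4, 298, 596]
Sum = 900


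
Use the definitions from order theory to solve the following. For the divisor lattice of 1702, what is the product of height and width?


Height = length of longest chain minus 1; width = size of largest antichain.
A maximum chain: 1 | 37 | 851 | 1702  (height 3).
A maximum antichain: {2, 23, 37}  (width 3).
Product = 3 * 3 = 9


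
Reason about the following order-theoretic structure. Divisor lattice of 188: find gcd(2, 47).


In a divisor lattice, meet = gcd (greatest common divisor).
By Euclidean algorithm or factoring: gcd(2,47) = 1


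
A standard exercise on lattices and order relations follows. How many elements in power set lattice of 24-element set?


Power set = 2^n.
2^24 = 16777216


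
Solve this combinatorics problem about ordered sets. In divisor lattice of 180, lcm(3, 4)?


Join=lcm.
gcd(3,4)=1
lcm=12


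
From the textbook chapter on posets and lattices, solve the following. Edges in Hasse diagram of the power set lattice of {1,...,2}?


A cover relation a -< b holds when a < b with no c strictly between.
Cover relations:
  {} -< {1}
  {} -< {2}
  {1} -< {1,2}
  {2} -< {1,2}
Total: 4


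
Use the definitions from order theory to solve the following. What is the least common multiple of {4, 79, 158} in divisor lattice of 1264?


In a divisor lattice, join = lcm (least common multiple).
Compute lcm iteratively: start with first element, then lcm(current, next).
Elements: [4, 79, 158]
lcm(4,79) = 316
lcm(316,158) = 316
Final lcm = 316


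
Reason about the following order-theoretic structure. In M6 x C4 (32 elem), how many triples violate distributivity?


Distributive law: a ^ (b v c) = (a ^ b) v (a ^ c).
Check all 32^3 = 32768 ordered triples (a,b,c).
  e.g. a=(a1,0), b=(a2,0), c=(a3,0): lhs=(a1,0) != rhs=(0,0)
  e.g. a=(a1,0), b=(a2,0), c=(a3,1): lhs=(a1,0) != rhs=(0,0)
Total violating triples: 7680


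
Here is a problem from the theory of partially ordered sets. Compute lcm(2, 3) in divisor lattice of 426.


In a divisor lattice, join = lcm (least common multiple).
gcd(2,3) = 1
lcm(2,3) = 2*3/gcd = 6/1 = 6


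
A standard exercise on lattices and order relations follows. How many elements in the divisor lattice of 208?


Divisors of 208: [1, 2, 4, 8, 13, 16, 26, 52, 104, 208]
Count: 10


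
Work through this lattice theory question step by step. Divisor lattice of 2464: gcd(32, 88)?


Meet=gcd.
gcd(32,88)=8


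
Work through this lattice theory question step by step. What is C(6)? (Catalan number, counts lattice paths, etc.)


C(n) = C(2n, n) / (n+1).
C(12, 6) = 924
C(6) = 924 / 7 = 132


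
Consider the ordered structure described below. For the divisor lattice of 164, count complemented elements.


An element a is complemented if some b has a meet b = bottom, a join b = top.
a is complemented iff gcd(a, n/a)=1, i.e. a is a unitary divisor of 164.
Complemented elements: 1, 4, 41, 164
Count: 4


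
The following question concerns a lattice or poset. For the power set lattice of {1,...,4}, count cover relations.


A cover relation a -< b holds when a < b with no c strictly between.
Cover relations:
  {} -< {1}
  {} -< {2}
  {} -< {3}
  {} -< {4}
  {1} -< {1,2}
  {1} -< {1,3}
  {1} -< {1,4}
  {2} -< {1,2}
  ...24 more
Total: 32


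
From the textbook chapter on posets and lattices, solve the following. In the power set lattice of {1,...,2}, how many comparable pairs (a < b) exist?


A comparable pair {a,b} has a < b or b < a in the order.
Count unordered pairs where one element is strictly below the other.
Examples: {{},{1}}, {{},{2}}, {{},{1,2}}, {{1},{1,2}}, ...
Total comparable pairs: 5


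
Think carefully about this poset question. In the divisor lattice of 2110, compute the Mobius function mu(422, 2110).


In a divisor lattice, mu(a,b) = mu(b/a) where mu is the classical Mobius function.
b/a = 2110/422 = 5
Prime factorization of 5: primes [5]
5 is squarefree with 1 prime factor(s), so mu(5) = (-1)^1 = -1


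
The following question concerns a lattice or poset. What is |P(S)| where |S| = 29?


Power set = 2^n.
2^29 = 536870912


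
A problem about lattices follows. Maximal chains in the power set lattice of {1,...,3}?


A maximal chain goes from the minimum element to a maximal element via cover relations.
Counting all min-to-max paths in the cover graph.
Total maximal chains: 6


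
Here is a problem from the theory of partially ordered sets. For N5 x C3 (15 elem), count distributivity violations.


Distributive law: a ^ (b v c) = (a ^ b) v (a ^ c).
Check all 15^3 = 3375 ordered triples (a,b,c).
  e.g. a=(b,0), b=(a,0), c=(c,0): lhs=(b,0) != rhs=(a,0)
  e.g. a=(b,0), b=(a,0), c=(c,1): lhs=(b,0) != rhs=(a,0)
Total violating triples: 54


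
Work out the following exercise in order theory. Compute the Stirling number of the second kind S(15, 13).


S(n,k) = k*S(n-1,k) + S(n-1,k-1).
S(14,13) = 91, S(14,12) = 3367
S(15,13) = 13*91 + 3367 = 1183 + 3367
S(15,13) = 4550


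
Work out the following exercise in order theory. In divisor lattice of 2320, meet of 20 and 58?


In a divisor lattice, meet = gcd (greatest common divisor).
By Euclidean algorithm or factoring: gcd(20,58) = 2


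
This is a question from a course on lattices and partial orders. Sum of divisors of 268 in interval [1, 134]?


Interval [1,134] in divisors of 268: [1, 2, 67, 134]
Sum = 204


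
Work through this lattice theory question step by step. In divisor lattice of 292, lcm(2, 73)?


Join=lcm.
gcd(2,73)=1
lcm=146


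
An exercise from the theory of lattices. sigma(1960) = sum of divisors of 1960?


sigma(n) = sum of divisors.
Divisors of 1960: [1, 2, 4, 5, 7, 8, 10, 14, 20, 28, 35, 40, 49, 56, 70, 98, 140, 196, 245, 280, 392, 490, 980, 1960]
Sum = 5130


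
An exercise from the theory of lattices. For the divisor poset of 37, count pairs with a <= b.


The order relation is {(a,b) : a <= b}, reflexive so it includes (a,a).
Examples: (1,1), (1,37), (37,37)
Total ordered pairs: 3


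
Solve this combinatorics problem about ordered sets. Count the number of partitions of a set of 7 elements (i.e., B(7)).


B(n) = number of set partitions of an n-element set.
B(n) satisfies the recurrence: B(n+1) = sum_k C(n,k)*B(k).
B(7) = 877


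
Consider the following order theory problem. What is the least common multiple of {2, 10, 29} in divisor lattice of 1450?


In a divisor lattice, join = lcm (least common multiple).
Compute lcm iteratively: start with first element, then lcm(current, next).
Elements: [2, 10, 29]
lcm(2,10) = 10
lcm(10,29) = 290
Final lcm = 290


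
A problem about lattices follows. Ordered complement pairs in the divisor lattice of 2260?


Complement pair (a,b): a meet b = bottom, a join b = top.
Here: gcd(a,b)=1 and lcm(a,b)=2260, i.e. a*b=2260 with a,b coprime.
Pairs found: (1,2260), (4,565), (5,452), (20,113), ... (4 more)
Total ordered pairs: 8


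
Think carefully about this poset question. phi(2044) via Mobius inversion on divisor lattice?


phi(n) = n * prod_{p|n} (1 - 1/p).
Prime divisors of 2044: [2, 7, 73]
phi(2044) = 2044 * (1 - 1/2) * (1 - 1/7) * (1 - 1/73)
phi(2044) = 864


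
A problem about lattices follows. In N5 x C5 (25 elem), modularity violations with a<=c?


Modular law: if a <= c then a v (b ^ c) = (a v b) ^ c.
Check all triples (a,b,c) with a <= c among 25 elements.
  e.g. a=(a,0), b=(c,0), c=(b,0): lhs=(a,0) != rhs=(b,0)
  e.g. a=(a,0), b=(c,1), c=(b,0): lhs=(a,0) != rhs=(b,0)
Total violating triples: 75


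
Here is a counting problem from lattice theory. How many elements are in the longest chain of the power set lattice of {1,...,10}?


A chain is a totally ordered subset; we count the number of elements in a maximum chain.
Compute, for each element x, the size of the longest chain ending at x:
  {}: 1
  {1}: 2
  {2}: 2
  {3}: 2
  {4}: 2
  {5}: 2
  ...
A maximum chain: {} < {1} < {1,2} < {1,2,3} < {1,2,3,4} < {1,2,3,4,5} < {1,2,3,4,5,6} < {1,2,3,4,5,6,7} < {1,2,3,4,5,6,7,8} < {1,2,3,4,5,6,7,8,9} < {1,2,3,4,5,6,7,8,9,10}
Number of elements in the longest chain: 11


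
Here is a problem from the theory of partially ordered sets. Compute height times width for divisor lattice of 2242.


Height = length of longest chain minus 1; width = size of largest antichain.
A maximum chain: 1 | 59 | 1121 | 2242  (height 3).
A maximum antichain: {2, 19, 59}  (width 3).
Product = 3 * 3 = 9


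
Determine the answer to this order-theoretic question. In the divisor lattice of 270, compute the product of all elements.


Divisors of 270: [1, 2, 3, 5, 6, 9, 10, 15, 18, 27, 30, 45, 54, 90, 135, 270]
Product = n^(d(n)/2) = 270^(16/2)
Product = 28242953648100000000


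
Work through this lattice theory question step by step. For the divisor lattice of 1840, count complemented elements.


An element a is complemented if some b has a meet b = bottom, a join b = top.
a is complemented iff gcd(a, n/a)=1, i.e. a is a unitary divisor of 1840.
Complemented elements: 1, 5, 16, 23, 80, 115, ... (2 more)
Count: 8


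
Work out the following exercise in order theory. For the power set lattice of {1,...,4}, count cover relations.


A cover relation a -< b holds when a < b with no c strictly between.
Cover relations:
  {} -< {1}
  {} -< {2}
  {} -< {3}
  {} -< {4}
  {1} -< {1,2}
  {1} -< {1,3}
  {1} -< {1,4}
  {2} -< {1,2}
  ...24 more
Total: 32


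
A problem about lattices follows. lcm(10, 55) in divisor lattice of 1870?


Join=lcm.
gcd(10,55)=5
lcm=110


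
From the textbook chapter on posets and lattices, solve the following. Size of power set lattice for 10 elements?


Power set = 2^n.
2^10 = 1024


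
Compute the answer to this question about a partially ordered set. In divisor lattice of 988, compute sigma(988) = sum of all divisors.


sigma(n) = sum of divisors.
Divisors of 988: [1, 2, 4, 13, 19, 26, 38, 52, 76, 247, 494, 988]
Sum = 1960


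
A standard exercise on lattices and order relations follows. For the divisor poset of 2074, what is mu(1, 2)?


In a divisor lattice, mu(a,b) = mu(b/a) where mu is the classical Mobius function.
b/a = 2/1 = 2
Prime factorization of 2: primes [2]
2 is squarefree with 1 prime factor(s), so mu(2) = (-1)^1 = -1


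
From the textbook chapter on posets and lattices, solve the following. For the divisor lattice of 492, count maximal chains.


A maximal chain goes from the minimum element to a maximal element via cover relations.
Counting all min-to-max paths in the cover graph.
Total maximal chains: 12


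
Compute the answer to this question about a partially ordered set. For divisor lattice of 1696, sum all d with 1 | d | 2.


Interval [1,2] in divisors of 1696: [1, 2]
Sum = 3


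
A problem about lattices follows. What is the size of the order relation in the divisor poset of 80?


The order relation is {(a,b) : a <= b}, reflexive so it includes (a,a).
Examples: (1,1), (1,10), (1,16), (1,2), (1,20), ...
Total ordered pairs: 45


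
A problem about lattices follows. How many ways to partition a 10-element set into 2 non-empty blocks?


S(n,k) = k*S(n-1,k) + S(n-1,k-1).
S(9,2) = 255, S(9,1) = 1
S(10,2) = 2*255 + 1 = 510 + 1
S(10,2) = 511


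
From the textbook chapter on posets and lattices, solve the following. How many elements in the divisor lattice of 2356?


Divisors of 2356: [1, 2, 4, 19, 31, 38, 62, 76, 124, 589, 1178, 2356]
Count: 12


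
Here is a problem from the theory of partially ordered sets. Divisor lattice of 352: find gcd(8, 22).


In a divisor lattice, meet = gcd (greatest common divisor).
By Euclidean algorithm or factoring: gcd(8,22) = 2


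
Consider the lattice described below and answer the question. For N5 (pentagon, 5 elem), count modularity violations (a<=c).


Modular law: if a <= c then a v (b ^ c) = (a v b) ^ c.
Check all triples (a,b,c) with a <= c among 5 elements.
  e.g. a=a, b=c, c=b: lhs=a != rhs=b
Total violating triples: 1


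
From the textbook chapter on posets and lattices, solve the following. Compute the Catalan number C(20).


C(n) = C(2n, n) / (n+1).
C(40, 20) = 137846528820
C(20) = 137846528820 / 21 = 6564120420


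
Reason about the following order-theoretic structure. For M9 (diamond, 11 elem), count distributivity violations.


Distributive law: a ^ (b v c) = (a ^ b) v (a ^ c).
Check all 11^3 = 1331 ordered triples (a,b,c).
  e.g. a=a1, b=a2, c=a3: lhs=a1 != rhs=0
  e.g. a=a1, b=a2, c=a4: lhs=a1 != rhs=0
Total violating triples: 504


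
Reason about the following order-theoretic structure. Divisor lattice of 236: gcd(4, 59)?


Meet=gcd.
gcd(4,59)=1


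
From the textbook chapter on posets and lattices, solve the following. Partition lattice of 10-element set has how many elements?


B(n) = number of set partitions of an n-element set.
B(n) satisfies the recurrence: B(n+1) = sum_k C(n,k)*B(k).
B(10) = 115975


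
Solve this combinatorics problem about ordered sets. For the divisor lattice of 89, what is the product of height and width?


Height = length of longest chain minus 1; width = size of largest antichain.
A maximum chain: 1 | 89  (height 1).
A maximum antichain: {1}  (width 1).
Product = 1 * 1 = 1


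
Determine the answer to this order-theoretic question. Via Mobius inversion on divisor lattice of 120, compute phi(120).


phi(n) = n * prod_{p|n} (1 - 1/p).
Prime divisors of 120: [2, 3, 5]
phi(120) = 120 * (1 - 1/2) * (1 - 1/3) * (1 - 1/5)
phi(120) = 32


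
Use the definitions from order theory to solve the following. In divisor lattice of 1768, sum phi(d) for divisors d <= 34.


Divisors of 1768 up to 34: [1, 2, 4, 8, 13, 17, 26, 34]
phi values: [1, 1, 2, 4, 12, 16, 12, 16]
Sum = 64


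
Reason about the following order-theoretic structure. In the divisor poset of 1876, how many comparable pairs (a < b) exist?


A comparable pair {a,b} has a < b or b < a in the order.
Count unordered pairs where one element is strictly below the other.
Examples: {1,2}, {1,4}, {1,7}, {1,14}, ...
Total comparable pairs: 42


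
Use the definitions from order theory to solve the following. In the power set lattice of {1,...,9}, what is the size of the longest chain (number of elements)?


A chain is a totally ordered subset; we count the number of elements in a maximum chain.
Compute, for each element x, the size of the longest chain ending at x:
  {}: 1
  {1}: 2
  {2}: 2
  {3}: 2
  {4}: 2
  {5}: 2
  ...
A maximum chain: {} < {1} < {1,2} < {1,2,3} < {1,2,3,4} < {1,2,3,4,5} < {1,2,3,4,5,6} < {1,2,3,4,5,6,7} < {1,2,3,4,5,6,7,8} < {1,2,3,4,5,6,7,8,9}
Number of elements in the longest chain: 10


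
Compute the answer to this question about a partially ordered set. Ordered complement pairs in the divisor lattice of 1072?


Complement pair (a,b): a meet b = bottom, a join b = top.
Here: gcd(a,b)=1 and lcm(a,b)=1072, i.e. a*b=1072 with a,b coprime.
Pairs found: (1,1072), (16,67), (67,16), (1072,1)
Total ordered pairs: 4


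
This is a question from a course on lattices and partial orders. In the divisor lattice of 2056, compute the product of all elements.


Divisors of 2056: [1, 2, 4, 8, 257, 514, 1028, 2056]
Product = n^(d(n)/2) = 2056^(8/2)
Product = 17868678762496


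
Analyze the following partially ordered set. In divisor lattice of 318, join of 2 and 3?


In a divisor lattice, join = lcm (least common multiple).
gcd(2,3) = 1
lcm(2,3) = 2*3/gcd = 6/1 = 6


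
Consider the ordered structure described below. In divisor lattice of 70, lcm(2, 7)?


Join=lcm.
gcd(2,7)=1
lcm=14


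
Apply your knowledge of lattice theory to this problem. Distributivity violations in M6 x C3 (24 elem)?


Distributive law: a ^ (b v c) = (a ^ b) v (a ^ c).
Check all 24^3 = 13824 ordered triples (a,b,c).
  e.g. a=(a1,0), b=(a2,0), c=(a3,0): lhs=(a1,0) != rhs=(0,0)
  e.g. a=(a1,0), b=(a2,0), c=(a3,1): lhs=(a1,0) != rhs=(0,0)
Total violating triples: 3240


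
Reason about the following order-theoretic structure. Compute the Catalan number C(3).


C(n) = C(2n, n) / (n+1).
C(6, 3) = 20
C(3) = 20 / 4 = 5


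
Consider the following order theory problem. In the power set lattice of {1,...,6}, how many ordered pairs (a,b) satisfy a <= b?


The order relation is {(a,b) : a <= b}, reflexive so it includes (a,a).
Examples: ({},{}), ({},{1,2}), ({},{1,2,3}), ({},{1,2,3,4}), ({},{1,2,3,4,5}), ...
Total ordered pairs: 729


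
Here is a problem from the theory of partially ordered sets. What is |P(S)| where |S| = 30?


Power set = 2^n.
2^30 = 1073741824


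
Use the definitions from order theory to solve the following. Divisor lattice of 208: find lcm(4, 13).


In a divisor lattice, join = lcm (least common multiple).
gcd(4,13) = 1
lcm(4,13) = 4*13/gcd = 52/1 = 52


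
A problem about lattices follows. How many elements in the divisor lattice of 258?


Divisors of 258: [1, 2, 3, 6, 43, 86, 129, 258]
Count: 8


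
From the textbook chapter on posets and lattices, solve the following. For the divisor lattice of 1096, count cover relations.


A cover relation a -< b holds when a < b with no c strictly between.
Cover relations:
  1 -< 2
  1 -< 137
  2 -< 4
  2 -< 274
  4 -< 8
  4 -< 548
  8 -< 1096
  137 -< 274
  ...2 more
Total: 10


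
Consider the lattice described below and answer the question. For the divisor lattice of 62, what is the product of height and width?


Height = length of longest chain minus 1; width = size of largest antichain.
A maximum chain: 1 | 31 | 62  (height 2).
A maximum antichain: {2, 31}  (width 2).
Product = 2 * 2 = 4


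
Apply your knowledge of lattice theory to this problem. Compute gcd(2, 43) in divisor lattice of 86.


In a divisor lattice, meet = gcd (greatest common divisor).
By Euclidean algorithm or factoring: gcd(2,43) = 1


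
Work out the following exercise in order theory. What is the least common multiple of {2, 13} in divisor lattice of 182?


In a divisor lattice, join = lcm (least common multiple).
Compute lcm iteratively: start with first element, then lcm(current, next).
Elements: [2, 13]
lcm(2,13) = 26
Final lcm = 26


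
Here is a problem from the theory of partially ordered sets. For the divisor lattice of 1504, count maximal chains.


A maximal chain goes from the minimum element to a maximal element via cover relations.
Counting all min-to-max paths in the cover graph.
Total maximal chains: 6


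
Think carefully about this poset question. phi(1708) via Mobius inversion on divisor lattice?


phi(n) = n * prod_{p|n} (1 - 1/p).
Prime divisors of 1708: [2, 7, 61]
phi(1708) = 1708 * (1 - 1/2) * (1 - 1/7) * (1 - 1/61)
phi(1708) = 720


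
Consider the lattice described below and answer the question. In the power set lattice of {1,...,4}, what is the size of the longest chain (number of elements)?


A chain is a totally ordered subset; we count the number of elements in a maximum chain.
Compute, for each element x, the size of the longest chain ending at x:
  {}: 1
  {1}: 2
  {2}: 2
  {3}: 2
  {4}: 2
  {1,2}: 3
  ...
A maximum chain: {} < {1} < {1,2} < {1,2,3} < {1,2,3,4}
Number of elements in the longest chain: 5


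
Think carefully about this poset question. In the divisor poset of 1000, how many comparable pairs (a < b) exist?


A comparable pair {a,b} has a < b or b < a in the order.
Count unordered pairs where one element is strictly below the other.
Examples: {1,2}, {1,4}, {1,5}, {1,8}, ...
Total comparable pairs: 84


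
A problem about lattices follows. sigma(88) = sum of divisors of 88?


sigma(n) = sum of divisors.
Divisors of 88: [1, 2, 4, 8, 11, 22, 44, 88]
Sum = 180


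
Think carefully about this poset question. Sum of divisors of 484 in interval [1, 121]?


Interval [1,121] in divisors of 484: [1, 11, 121]
Sum = 133


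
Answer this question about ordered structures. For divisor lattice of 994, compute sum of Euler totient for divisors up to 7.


Divisors of 994 up to 7: [1, 2, 7]
phi values: [1, 1, 6]
Sum = 8


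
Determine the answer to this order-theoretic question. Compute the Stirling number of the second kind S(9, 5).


S(n,k) = k*S(n-1,k) + S(n-1,k-1).
S(8,5) = 1050, S(8,4) = 1701
S(9,5) = 5*1050 + 1701 = 5250 + 1701
S(9,5) = 6951


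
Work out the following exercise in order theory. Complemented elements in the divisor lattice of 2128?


An element a is complemented if some b has a meet b = bottom, a join b = top.
a is complemented iff gcd(a, n/a)=1, i.e. a is a unitary divisor of 2128.
Complemented elements: 1, 7, 16, 19, 112, 133, ... (2 more)
Count: 8


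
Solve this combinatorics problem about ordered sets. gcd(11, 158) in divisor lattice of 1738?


Meet=gcd.
gcd(11,158)=1


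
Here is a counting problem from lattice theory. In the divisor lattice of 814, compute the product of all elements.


Divisors of 814: [1, 2, 11, 22, 37, 74, 407, 814]
Product = n^(d(n)/2) = 814^(8/2)
Product = 439033459216


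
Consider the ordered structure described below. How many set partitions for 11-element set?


B(n) = number of set partitions of an n-element set.
B(n) satisfies the recurrence: B(n+1) = sum_k C(n,k)*B(k).
B(11) = 678570


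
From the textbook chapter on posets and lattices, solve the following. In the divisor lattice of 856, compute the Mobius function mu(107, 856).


In a divisor lattice, mu(a,b) = mu(b/a) where mu is the classical Mobius function.
b/a = 856/107 = 8
Prime factorization of 8: primes [2]
8 is not squarefree, so mu(8) = 0


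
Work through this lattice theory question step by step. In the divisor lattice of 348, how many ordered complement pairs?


Complement pair (a,b): a meet b = bottom, a join b = top.
Here: gcd(a,b)=1 and lcm(a,b)=348, i.e. a*b=348 with a,b coprime.
Pairs found: (1,348), (3,116), (4,87), (12,29), ... (4 more)
Total ordered pairs: 8


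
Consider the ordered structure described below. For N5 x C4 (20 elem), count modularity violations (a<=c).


Modular law: if a <= c then a v (b ^ c) = (a v b) ^ c.
Check all triples (a,b,c) with a <= c among 20 elements.
  e.g. a=(a,0), b=(c,0), c=(b,0): lhs=(a,0) != rhs=(b,0)
  e.g. a=(a,0), b=(c,1), c=(b,0): lhs=(a,0) != rhs=(b,0)
Total violating triples: 40


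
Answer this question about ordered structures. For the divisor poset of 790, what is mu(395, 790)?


In a divisor lattice, mu(a,b) = mu(b/a) where mu is the classical Mobius function.
b/a = 790/395 = 2
Prime factorization of 2: primes [2]
2 is squarefree with 1 prime factor(s), so mu(2) = (-1)^1 = -1


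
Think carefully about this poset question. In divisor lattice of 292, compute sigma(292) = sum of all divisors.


sigma(n) = sum of divisors.
Divisors of 292: [1, 2, 4, 73, 146, 292]
Sum = 518


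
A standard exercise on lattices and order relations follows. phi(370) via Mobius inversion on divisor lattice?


phi(n) = n * prod_{p|n} (1 - 1/p).
Prime divisors of 370: [2, 5, 37]
phi(370) = 370 * (1 - 1/2) * (1 - 1/5) * (1 - 1/37)
phi(370) = 144


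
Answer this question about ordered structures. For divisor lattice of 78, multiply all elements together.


Divisors of 78: [1, 2, 3, 6, 13, 26, 39, 78]
Product = n^(d(n)/2) = 78^(8/2)
Product = 37015056


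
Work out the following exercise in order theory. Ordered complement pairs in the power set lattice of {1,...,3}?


Complement pair (a,b): a meet b = bottom, a join b = top.
Here: A intersect B = {} and A union B = {1,...,3}.
Pairs found: ({},{1,2,3}), ({1},{2,3}), ({2},{1,3}), ({3},{1,2}), ... (4 more)
Total ordered pairs: 8


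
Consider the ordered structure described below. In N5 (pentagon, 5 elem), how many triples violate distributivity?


Distributive law: a ^ (b v c) = (a ^ b) v (a ^ c).
Check all 5^3 = 125 ordered triples (a,b,c).
  e.g. a=b, b=a, c=c: lhs=b != rhs=a
  e.g. a=b, b=c, c=a: lhs=b != rhs=a
Total violating triples: 2


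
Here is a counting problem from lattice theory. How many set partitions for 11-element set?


B(n) = number of set partitions of an n-element set.
B(n) satisfies the recurrence: B(n+1) = sum_k C(n,k)*B(k).
B(11) = 678570


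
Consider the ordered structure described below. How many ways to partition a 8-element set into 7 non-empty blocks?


S(n,k) = k*S(n-1,k) + S(n-1,k-1).
S(7,7) = 1, S(7,6) = 21
S(8,7) = 7*1 + 21 = 7 + 21
S(8,7) = 28


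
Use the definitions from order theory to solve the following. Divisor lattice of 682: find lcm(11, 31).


In a divisor lattice, join = lcm (least common multiple).
gcd(11,31) = 1
lcm(11,31) = 11*31/gcd = 341/1 = 341


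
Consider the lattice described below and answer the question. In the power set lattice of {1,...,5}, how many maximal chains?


A maximal chain goes from the minimum element to a maximal element via cover relations.
Counting all min-to-max paths in the cover graph.
Total maximal chains: 120


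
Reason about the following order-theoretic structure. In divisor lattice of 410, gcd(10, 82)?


Meet=gcd.
gcd(10,82)=2


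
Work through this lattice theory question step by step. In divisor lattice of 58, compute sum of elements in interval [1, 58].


Interval [1,58] in divisors of 58: [1, 2, 29, 58]
Sum = 90


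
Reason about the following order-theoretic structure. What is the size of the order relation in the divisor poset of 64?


The order relation is {(a,b) : a <= b}, reflexive so it includes (a,a).
Examples: (1,1), (1,16), (1,2), (1,32), (1,4), ...
Total ordered pairs: 28


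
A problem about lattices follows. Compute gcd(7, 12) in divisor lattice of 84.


In a divisor lattice, meet = gcd (greatest common divisor).
By Euclidean algorithm or factoring: gcd(7,12) = 1


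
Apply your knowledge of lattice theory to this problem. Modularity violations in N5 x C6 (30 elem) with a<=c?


Modular law: if a <= c then a v (b ^ c) = (a v b) ^ c.
Check all triples (a,b,c) with a <= c among 30 elements.
  e.g. a=(a,0), b=(c,0), c=(b,0): lhs=(a,0) != rhs=(b,0)
  e.g. a=(a,0), b=(c,1), c=(b,0): lhs=(a,0) != rhs=(b,0)
Total violating triples: 126


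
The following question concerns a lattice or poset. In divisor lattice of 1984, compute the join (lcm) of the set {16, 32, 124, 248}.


In a divisor lattice, join = lcm (least common multiple).
Compute lcm iteratively: start with first element, then lcm(current, next).
Elements: [16, 32, 124, 248]
lcm(16,32) = 32
lcm(32,124) = 992
lcm(992,248) = 992
Final lcm = 992


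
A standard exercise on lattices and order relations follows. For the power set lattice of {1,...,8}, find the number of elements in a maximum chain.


A chain is a totally ordered subset; we count the number of elements in a maximum chain.
Compute, for each element x, the size of the longest chain ending at x:
  {}: 1
  {1}: 2
  {2}: 2
  {3}: 2
  {4}: 2
  {5}: 2
  ...
A maximum chain: {} < {1} < {1,2} < {1,2,3} < {1,2,3,4} < {1,2,3,4,5} < {1,2,3,4,5,6} < {1,2,3,4,5,6,7} < {1,2,3,4,5,6,7,8}
Number of elements in the longest chain: 9


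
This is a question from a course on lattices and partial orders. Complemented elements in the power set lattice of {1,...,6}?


An element a is complemented if some b has a meet b = bottom, a join b = top.
every subset A has complement S\A, so all elements are complemented.
Complemented elements: {}, {1}, {2}, {3}, {4}, {5}, ... (58 more)
Count: 64


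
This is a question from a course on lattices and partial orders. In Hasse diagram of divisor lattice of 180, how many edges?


A cover relation a -< b holds when a < b with no c strictly between.
Cover relations:
  1 -< 2
  1 -< 3
  1 -< 5
  2 -< 4
  2 -< 6
  2 -< 10
  3 -< 6
  3 -< 9
  ...25 more
Total: 33


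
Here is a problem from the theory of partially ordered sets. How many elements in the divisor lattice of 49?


Divisors of 49: [1, 7, 49]
Count: 3


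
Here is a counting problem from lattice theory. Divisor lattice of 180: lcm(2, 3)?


Join=lcm.
gcd(2,3)=1
lcm=6


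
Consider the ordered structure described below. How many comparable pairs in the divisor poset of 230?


A comparable pair {a,b} has a < b or b < a in the order.
Count unordered pairs where one element is strictly below the other.
Examples: {1,2}, {1,5}, {1,10}, {1,23}, ...
Total comparable pairs: 19


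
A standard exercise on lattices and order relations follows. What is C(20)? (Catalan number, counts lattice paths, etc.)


C(n) = C(2n, n) / (n+1).
C(40, 20) = 137846528820
C(20) = 137846528820 / 21 = 6564120420


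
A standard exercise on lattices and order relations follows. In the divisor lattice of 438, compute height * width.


Height = length of longest chain minus 1; width = size of largest antichain.
A maximum chain: 1 | 73 | 219 | 438  (height 3).
A maximum antichain: {2, 3, 73}  (width 3).
Product = 3 * 3 = 9


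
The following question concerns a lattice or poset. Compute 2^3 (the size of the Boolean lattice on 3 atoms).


Power set = 2^n.
2^3 = 8


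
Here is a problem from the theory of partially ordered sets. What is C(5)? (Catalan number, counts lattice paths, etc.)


C(n) = C(2n, n) / (n+1).
C(10, 5) = 252
C(5) = 252 / 6 = 42


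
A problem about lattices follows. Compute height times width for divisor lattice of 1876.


Height = length of longest chain minus 1; width = size of largest antichain.
A maximum chain: 1 | 67 | 469 | 938 | 1876  (height 4).
A maximum antichain: {4, 14, 134, 469}  (width 4).
Product = 4 * 4 = 16


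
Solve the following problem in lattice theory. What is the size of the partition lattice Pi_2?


B(n) = number of set partitions of an n-element set.
B(n) satisfies the recurrence: B(n+1) = sum_k C(n,k)*B(k).
B(2) = 2


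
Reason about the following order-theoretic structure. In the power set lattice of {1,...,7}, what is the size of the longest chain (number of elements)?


A chain is a totally ordered subset; we count the number of elements in a maximum chain.
Compute, for each element x, the size of the longest chain ending at x:
  {}: 1
  {1}: 2
  {2}: 2
  {3}: 2
  {4}: 2
  {5}: 2
  ...
A maximum chain: {} < {1} < {1,2} < {1,2,3} < {1,2,3,4} < {1,2,3,4,5} < {1,2,3,4,5,6} < {1,2,3,4,5,6,7}
Number of elements in the longest chain: 8


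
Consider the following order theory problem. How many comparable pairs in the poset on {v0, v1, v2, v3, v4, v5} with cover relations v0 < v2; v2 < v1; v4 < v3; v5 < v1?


A comparable pair {a,b} has a < b or b < a in the order.
Count unordered pairs where one element is strictly below the other.
Examples: {v0,v1}, {v0,v2}, {v1,v2}, {v1,v5}, ...
Total comparable pairs: 5


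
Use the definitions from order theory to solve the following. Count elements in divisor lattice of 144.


Divisors of 144: [1, 2, 3, 4, 6, 8, 9, 12, 16, 18, 24, 36, 48, 72, 144]
Count: 15


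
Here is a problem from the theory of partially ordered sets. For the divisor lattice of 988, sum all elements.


sigma(n) = sum of divisors.
Divisors of 988: [1, 2, 4, 13, 19, 26, 38, 52, 76, 247, 494, 988]
Sum = 1960


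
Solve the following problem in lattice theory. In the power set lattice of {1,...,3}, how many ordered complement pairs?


Complement pair (a,b): a meet b = bottom, a join b = top.
Here: A intersect B = {} and A union B = {1,...,3}.
Pairs found: ({},{1,2,3}), ({1},{2,3}), ({2},{1,3}), ({3},{1,2}), ... (4 more)
Total ordered pairs: 8


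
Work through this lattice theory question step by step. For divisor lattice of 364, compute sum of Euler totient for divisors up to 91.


Divisors of 364 up to 91: [1, 2, 4, 7, 13, 14, 26, 28, 52, 91]
phi values: [1, 1, 2, 6, 12, 6, 12, 12, 24, 72]
Sum = 148


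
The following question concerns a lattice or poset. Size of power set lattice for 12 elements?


Power set = 2^n.
2^12 = 4096


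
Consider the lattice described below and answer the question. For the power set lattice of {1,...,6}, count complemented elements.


An element a is complemented if some b has a meet b = bottom, a join b = top.
every subset A has complement S\A, so all elements are complemented.
Complemented elements: {}, {1}, {2}, {3}, {4}, {5}, ... (58 more)
Count: 64
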